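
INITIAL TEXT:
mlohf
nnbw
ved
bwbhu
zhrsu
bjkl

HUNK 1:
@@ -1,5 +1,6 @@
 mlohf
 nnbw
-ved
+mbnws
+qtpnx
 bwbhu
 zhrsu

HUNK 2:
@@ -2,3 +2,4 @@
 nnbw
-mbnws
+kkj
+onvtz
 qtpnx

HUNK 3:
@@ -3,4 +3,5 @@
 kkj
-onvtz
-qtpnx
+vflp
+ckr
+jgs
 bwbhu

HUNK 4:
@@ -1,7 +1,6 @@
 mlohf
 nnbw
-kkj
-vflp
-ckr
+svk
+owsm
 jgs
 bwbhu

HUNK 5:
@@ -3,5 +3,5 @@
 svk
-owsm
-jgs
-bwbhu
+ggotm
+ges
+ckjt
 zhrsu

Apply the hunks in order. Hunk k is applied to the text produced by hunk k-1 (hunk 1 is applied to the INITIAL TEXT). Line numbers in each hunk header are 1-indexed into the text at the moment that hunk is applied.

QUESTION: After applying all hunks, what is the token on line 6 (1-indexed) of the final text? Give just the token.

Hunk 1: at line 1 remove [ved] add [mbnws,qtpnx] -> 7 lines: mlohf nnbw mbnws qtpnx bwbhu zhrsu bjkl
Hunk 2: at line 2 remove [mbnws] add [kkj,onvtz] -> 8 lines: mlohf nnbw kkj onvtz qtpnx bwbhu zhrsu bjkl
Hunk 3: at line 3 remove [onvtz,qtpnx] add [vflp,ckr,jgs] -> 9 lines: mlohf nnbw kkj vflp ckr jgs bwbhu zhrsu bjkl
Hunk 4: at line 1 remove [kkj,vflp,ckr] add [svk,owsm] -> 8 lines: mlohf nnbw svk owsm jgs bwbhu zhrsu bjkl
Hunk 5: at line 3 remove [owsm,jgs,bwbhu] add [ggotm,ges,ckjt] -> 8 lines: mlohf nnbw svk ggotm ges ckjt zhrsu bjkl
Final line 6: ckjt

Answer: ckjt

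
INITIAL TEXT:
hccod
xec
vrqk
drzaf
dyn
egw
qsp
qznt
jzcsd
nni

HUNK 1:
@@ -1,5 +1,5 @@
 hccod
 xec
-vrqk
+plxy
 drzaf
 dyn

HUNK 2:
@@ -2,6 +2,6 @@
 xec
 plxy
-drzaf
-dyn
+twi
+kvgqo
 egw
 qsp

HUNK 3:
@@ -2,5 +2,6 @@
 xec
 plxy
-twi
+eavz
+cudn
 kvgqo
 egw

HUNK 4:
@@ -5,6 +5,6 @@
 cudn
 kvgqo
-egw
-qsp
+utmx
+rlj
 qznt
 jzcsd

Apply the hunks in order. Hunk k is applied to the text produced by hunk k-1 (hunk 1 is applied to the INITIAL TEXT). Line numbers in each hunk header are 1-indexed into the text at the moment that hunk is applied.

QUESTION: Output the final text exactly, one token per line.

Hunk 1: at line 1 remove [vrqk] add [plxy] -> 10 lines: hccod xec plxy drzaf dyn egw qsp qznt jzcsd nni
Hunk 2: at line 2 remove [drzaf,dyn] add [twi,kvgqo] -> 10 lines: hccod xec plxy twi kvgqo egw qsp qznt jzcsd nni
Hunk 3: at line 2 remove [twi] add [eavz,cudn] -> 11 lines: hccod xec plxy eavz cudn kvgqo egw qsp qznt jzcsd nni
Hunk 4: at line 5 remove [egw,qsp] add [utmx,rlj] -> 11 lines: hccod xec plxy eavz cudn kvgqo utmx rlj qznt jzcsd nni

Answer: hccod
xec
plxy
eavz
cudn
kvgqo
utmx
rlj
qznt
jzcsd
nni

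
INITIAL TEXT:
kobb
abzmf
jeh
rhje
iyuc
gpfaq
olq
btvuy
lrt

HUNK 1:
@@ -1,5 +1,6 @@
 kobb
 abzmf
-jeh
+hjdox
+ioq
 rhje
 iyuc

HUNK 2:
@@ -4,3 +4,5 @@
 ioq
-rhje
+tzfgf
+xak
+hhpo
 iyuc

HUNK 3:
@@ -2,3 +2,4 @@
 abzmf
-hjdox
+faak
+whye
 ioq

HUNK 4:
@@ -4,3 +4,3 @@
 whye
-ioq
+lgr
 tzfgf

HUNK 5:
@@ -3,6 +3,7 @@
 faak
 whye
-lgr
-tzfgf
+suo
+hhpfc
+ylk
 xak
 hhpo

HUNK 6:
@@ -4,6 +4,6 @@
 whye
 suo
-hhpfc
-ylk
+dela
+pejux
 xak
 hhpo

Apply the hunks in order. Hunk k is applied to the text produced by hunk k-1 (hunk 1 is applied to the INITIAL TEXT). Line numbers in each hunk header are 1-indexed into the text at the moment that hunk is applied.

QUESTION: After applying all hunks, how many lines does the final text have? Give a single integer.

Hunk 1: at line 1 remove [jeh] add [hjdox,ioq] -> 10 lines: kobb abzmf hjdox ioq rhje iyuc gpfaq olq btvuy lrt
Hunk 2: at line 4 remove [rhje] add [tzfgf,xak,hhpo] -> 12 lines: kobb abzmf hjdox ioq tzfgf xak hhpo iyuc gpfaq olq btvuy lrt
Hunk 3: at line 2 remove [hjdox] add [faak,whye] -> 13 lines: kobb abzmf faak whye ioq tzfgf xak hhpo iyuc gpfaq olq btvuy lrt
Hunk 4: at line 4 remove [ioq] add [lgr] -> 13 lines: kobb abzmf faak whye lgr tzfgf xak hhpo iyuc gpfaq olq btvuy lrt
Hunk 5: at line 3 remove [lgr,tzfgf] add [suo,hhpfc,ylk] -> 14 lines: kobb abzmf faak whye suo hhpfc ylk xak hhpo iyuc gpfaq olq btvuy lrt
Hunk 6: at line 4 remove [hhpfc,ylk] add [dela,pejux] -> 14 lines: kobb abzmf faak whye suo dela pejux xak hhpo iyuc gpfaq olq btvuy lrt
Final line count: 14

Answer: 14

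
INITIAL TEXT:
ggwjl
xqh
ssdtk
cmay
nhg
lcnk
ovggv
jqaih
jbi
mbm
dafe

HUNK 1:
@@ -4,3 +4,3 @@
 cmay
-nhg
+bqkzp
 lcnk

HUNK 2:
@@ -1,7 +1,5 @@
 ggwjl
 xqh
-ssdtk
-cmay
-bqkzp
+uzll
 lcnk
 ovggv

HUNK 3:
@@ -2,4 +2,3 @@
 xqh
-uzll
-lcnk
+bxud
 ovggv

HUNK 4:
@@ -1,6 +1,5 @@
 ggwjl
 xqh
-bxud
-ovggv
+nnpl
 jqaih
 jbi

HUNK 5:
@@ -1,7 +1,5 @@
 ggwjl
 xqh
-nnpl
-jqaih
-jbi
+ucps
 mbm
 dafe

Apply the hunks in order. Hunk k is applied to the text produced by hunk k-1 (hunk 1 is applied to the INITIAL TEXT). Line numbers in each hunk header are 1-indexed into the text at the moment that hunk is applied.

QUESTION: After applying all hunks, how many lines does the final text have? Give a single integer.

Answer: 5

Derivation:
Hunk 1: at line 4 remove [nhg] add [bqkzp] -> 11 lines: ggwjl xqh ssdtk cmay bqkzp lcnk ovggv jqaih jbi mbm dafe
Hunk 2: at line 1 remove [ssdtk,cmay,bqkzp] add [uzll] -> 9 lines: ggwjl xqh uzll lcnk ovggv jqaih jbi mbm dafe
Hunk 3: at line 2 remove [uzll,lcnk] add [bxud] -> 8 lines: ggwjl xqh bxud ovggv jqaih jbi mbm dafe
Hunk 4: at line 1 remove [bxud,ovggv] add [nnpl] -> 7 lines: ggwjl xqh nnpl jqaih jbi mbm dafe
Hunk 5: at line 1 remove [nnpl,jqaih,jbi] add [ucps] -> 5 lines: ggwjl xqh ucps mbm dafe
Final line count: 5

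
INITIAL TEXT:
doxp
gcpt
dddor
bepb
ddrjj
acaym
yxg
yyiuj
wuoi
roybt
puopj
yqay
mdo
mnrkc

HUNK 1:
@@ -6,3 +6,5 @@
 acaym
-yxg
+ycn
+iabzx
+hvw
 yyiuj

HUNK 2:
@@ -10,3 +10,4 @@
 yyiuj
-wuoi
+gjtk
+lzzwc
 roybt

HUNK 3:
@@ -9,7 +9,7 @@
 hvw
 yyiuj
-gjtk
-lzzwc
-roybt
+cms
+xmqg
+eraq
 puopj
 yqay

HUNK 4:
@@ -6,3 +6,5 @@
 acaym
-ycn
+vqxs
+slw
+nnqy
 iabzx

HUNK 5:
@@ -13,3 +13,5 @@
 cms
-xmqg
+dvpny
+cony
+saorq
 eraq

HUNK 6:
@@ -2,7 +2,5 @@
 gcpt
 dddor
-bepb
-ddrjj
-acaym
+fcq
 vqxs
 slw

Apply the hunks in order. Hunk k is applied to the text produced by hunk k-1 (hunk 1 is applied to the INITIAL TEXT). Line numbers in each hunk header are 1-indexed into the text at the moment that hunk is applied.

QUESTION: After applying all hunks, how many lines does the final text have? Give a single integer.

Hunk 1: at line 6 remove [yxg] add [ycn,iabzx,hvw] -> 16 lines: doxp gcpt dddor bepb ddrjj acaym ycn iabzx hvw yyiuj wuoi roybt puopj yqay mdo mnrkc
Hunk 2: at line 10 remove [wuoi] add [gjtk,lzzwc] -> 17 lines: doxp gcpt dddor bepb ddrjj acaym ycn iabzx hvw yyiuj gjtk lzzwc roybt puopj yqay mdo mnrkc
Hunk 3: at line 9 remove [gjtk,lzzwc,roybt] add [cms,xmqg,eraq] -> 17 lines: doxp gcpt dddor bepb ddrjj acaym ycn iabzx hvw yyiuj cms xmqg eraq puopj yqay mdo mnrkc
Hunk 4: at line 6 remove [ycn] add [vqxs,slw,nnqy] -> 19 lines: doxp gcpt dddor bepb ddrjj acaym vqxs slw nnqy iabzx hvw yyiuj cms xmqg eraq puopj yqay mdo mnrkc
Hunk 5: at line 13 remove [xmqg] add [dvpny,cony,saorq] -> 21 lines: doxp gcpt dddor bepb ddrjj acaym vqxs slw nnqy iabzx hvw yyiuj cms dvpny cony saorq eraq puopj yqay mdo mnrkc
Hunk 6: at line 2 remove [bepb,ddrjj,acaym] add [fcq] -> 19 lines: doxp gcpt dddor fcq vqxs slw nnqy iabzx hvw yyiuj cms dvpny cony saorq eraq puopj yqay mdo mnrkc
Final line count: 19

Answer: 19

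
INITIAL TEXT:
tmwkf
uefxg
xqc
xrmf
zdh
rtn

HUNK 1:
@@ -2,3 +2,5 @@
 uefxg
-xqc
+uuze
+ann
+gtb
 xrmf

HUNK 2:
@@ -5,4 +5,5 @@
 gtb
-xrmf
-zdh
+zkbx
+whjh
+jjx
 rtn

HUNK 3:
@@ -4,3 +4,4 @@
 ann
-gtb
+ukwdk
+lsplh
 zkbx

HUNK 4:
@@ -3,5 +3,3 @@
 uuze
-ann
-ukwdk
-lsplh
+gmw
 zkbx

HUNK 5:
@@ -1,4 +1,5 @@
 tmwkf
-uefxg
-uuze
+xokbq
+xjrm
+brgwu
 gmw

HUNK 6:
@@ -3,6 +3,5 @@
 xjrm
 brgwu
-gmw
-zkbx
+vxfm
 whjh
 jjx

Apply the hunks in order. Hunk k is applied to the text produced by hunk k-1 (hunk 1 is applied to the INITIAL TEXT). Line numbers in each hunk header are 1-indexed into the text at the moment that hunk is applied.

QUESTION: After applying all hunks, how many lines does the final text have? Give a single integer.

Hunk 1: at line 2 remove [xqc] add [uuze,ann,gtb] -> 8 lines: tmwkf uefxg uuze ann gtb xrmf zdh rtn
Hunk 2: at line 5 remove [xrmf,zdh] add [zkbx,whjh,jjx] -> 9 lines: tmwkf uefxg uuze ann gtb zkbx whjh jjx rtn
Hunk 3: at line 4 remove [gtb] add [ukwdk,lsplh] -> 10 lines: tmwkf uefxg uuze ann ukwdk lsplh zkbx whjh jjx rtn
Hunk 4: at line 3 remove [ann,ukwdk,lsplh] add [gmw] -> 8 lines: tmwkf uefxg uuze gmw zkbx whjh jjx rtn
Hunk 5: at line 1 remove [uefxg,uuze] add [xokbq,xjrm,brgwu] -> 9 lines: tmwkf xokbq xjrm brgwu gmw zkbx whjh jjx rtn
Hunk 6: at line 3 remove [gmw,zkbx] add [vxfm] -> 8 lines: tmwkf xokbq xjrm brgwu vxfm whjh jjx rtn
Final line count: 8

Answer: 8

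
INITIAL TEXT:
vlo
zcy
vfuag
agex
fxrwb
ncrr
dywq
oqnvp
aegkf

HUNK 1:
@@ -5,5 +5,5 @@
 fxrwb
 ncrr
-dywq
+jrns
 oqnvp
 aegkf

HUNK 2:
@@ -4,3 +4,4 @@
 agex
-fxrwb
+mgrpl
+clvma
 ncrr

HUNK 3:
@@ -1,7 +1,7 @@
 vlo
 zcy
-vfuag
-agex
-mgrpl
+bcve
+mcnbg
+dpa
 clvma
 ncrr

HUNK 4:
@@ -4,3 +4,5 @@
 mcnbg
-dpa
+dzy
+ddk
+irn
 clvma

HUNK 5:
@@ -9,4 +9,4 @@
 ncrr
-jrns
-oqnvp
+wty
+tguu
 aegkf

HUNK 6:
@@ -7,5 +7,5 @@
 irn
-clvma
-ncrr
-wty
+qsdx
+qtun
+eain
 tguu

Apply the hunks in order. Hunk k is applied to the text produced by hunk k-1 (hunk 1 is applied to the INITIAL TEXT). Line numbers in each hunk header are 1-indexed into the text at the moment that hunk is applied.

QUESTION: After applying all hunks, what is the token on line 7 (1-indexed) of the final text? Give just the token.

Hunk 1: at line 5 remove [dywq] add [jrns] -> 9 lines: vlo zcy vfuag agex fxrwb ncrr jrns oqnvp aegkf
Hunk 2: at line 4 remove [fxrwb] add [mgrpl,clvma] -> 10 lines: vlo zcy vfuag agex mgrpl clvma ncrr jrns oqnvp aegkf
Hunk 3: at line 1 remove [vfuag,agex,mgrpl] add [bcve,mcnbg,dpa] -> 10 lines: vlo zcy bcve mcnbg dpa clvma ncrr jrns oqnvp aegkf
Hunk 4: at line 4 remove [dpa] add [dzy,ddk,irn] -> 12 lines: vlo zcy bcve mcnbg dzy ddk irn clvma ncrr jrns oqnvp aegkf
Hunk 5: at line 9 remove [jrns,oqnvp] add [wty,tguu] -> 12 lines: vlo zcy bcve mcnbg dzy ddk irn clvma ncrr wty tguu aegkf
Hunk 6: at line 7 remove [clvma,ncrr,wty] add [qsdx,qtun,eain] -> 12 lines: vlo zcy bcve mcnbg dzy ddk irn qsdx qtun eain tguu aegkf
Final line 7: irn

Answer: irn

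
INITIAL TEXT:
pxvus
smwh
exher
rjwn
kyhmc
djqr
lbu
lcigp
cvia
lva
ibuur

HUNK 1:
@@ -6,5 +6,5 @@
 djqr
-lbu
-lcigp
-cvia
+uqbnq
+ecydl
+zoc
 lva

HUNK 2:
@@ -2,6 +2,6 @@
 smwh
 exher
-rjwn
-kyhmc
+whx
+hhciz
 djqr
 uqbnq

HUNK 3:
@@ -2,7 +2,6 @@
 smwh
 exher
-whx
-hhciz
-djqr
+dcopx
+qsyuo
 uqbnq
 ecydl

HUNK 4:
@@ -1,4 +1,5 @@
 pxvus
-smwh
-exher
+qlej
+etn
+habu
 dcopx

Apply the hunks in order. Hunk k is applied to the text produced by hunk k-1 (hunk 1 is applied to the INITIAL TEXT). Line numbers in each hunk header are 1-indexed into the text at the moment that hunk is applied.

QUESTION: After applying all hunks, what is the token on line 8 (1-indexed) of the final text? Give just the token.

Hunk 1: at line 6 remove [lbu,lcigp,cvia] add [uqbnq,ecydl,zoc] -> 11 lines: pxvus smwh exher rjwn kyhmc djqr uqbnq ecydl zoc lva ibuur
Hunk 2: at line 2 remove [rjwn,kyhmc] add [whx,hhciz] -> 11 lines: pxvus smwh exher whx hhciz djqr uqbnq ecydl zoc lva ibuur
Hunk 3: at line 2 remove [whx,hhciz,djqr] add [dcopx,qsyuo] -> 10 lines: pxvus smwh exher dcopx qsyuo uqbnq ecydl zoc lva ibuur
Hunk 4: at line 1 remove [smwh,exher] add [qlej,etn,habu] -> 11 lines: pxvus qlej etn habu dcopx qsyuo uqbnq ecydl zoc lva ibuur
Final line 8: ecydl

Answer: ecydl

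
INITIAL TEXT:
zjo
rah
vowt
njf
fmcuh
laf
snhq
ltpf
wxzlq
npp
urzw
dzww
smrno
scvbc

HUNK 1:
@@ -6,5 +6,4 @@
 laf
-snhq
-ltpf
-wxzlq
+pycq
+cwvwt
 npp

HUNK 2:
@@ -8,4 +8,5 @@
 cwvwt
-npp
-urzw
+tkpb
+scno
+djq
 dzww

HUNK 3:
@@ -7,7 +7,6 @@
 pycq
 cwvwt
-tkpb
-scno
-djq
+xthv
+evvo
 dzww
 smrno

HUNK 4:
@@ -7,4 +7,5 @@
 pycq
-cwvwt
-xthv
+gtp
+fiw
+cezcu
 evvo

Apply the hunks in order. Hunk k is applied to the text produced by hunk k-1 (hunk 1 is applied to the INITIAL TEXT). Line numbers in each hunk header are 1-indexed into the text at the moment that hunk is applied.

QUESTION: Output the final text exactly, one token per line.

Answer: zjo
rah
vowt
njf
fmcuh
laf
pycq
gtp
fiw
cezcu
evvo
dzww
smrno
scvbc

Derivation:
Hunk 1: at line 6 remove [snhq,ltpf,wxzlq] add [pycq,cwvwt] -> 13 lines: zjo rah vowt njf fmcuh laf pycq cwvwt npp urzw dzww smrno scvbc
Hunk 2: at line 8 remove [npp,urzw] add [tkpb,scno,djq] -> 14 lines: zjo rah vowt njf fmcuh laf pycq cwvwt tkpb scno djq dzww smrno scvbc
Hunk 3: at line 7 remove [tkpb,scno,djq] add [xthv,evvo] -> 13 lines: zjo rah vowt njf fmcuh laf pycq cwvwt xthv evvo dzww smrno scvbc
Hunk 4: at line 7 remove [cwvwt,xthv] add [gtp,fiw,cezcu] -> 14 lines: zjo rah vowt njf fmcuh laf pycq gtp fiw cezcu evvo dzww smrno scvbc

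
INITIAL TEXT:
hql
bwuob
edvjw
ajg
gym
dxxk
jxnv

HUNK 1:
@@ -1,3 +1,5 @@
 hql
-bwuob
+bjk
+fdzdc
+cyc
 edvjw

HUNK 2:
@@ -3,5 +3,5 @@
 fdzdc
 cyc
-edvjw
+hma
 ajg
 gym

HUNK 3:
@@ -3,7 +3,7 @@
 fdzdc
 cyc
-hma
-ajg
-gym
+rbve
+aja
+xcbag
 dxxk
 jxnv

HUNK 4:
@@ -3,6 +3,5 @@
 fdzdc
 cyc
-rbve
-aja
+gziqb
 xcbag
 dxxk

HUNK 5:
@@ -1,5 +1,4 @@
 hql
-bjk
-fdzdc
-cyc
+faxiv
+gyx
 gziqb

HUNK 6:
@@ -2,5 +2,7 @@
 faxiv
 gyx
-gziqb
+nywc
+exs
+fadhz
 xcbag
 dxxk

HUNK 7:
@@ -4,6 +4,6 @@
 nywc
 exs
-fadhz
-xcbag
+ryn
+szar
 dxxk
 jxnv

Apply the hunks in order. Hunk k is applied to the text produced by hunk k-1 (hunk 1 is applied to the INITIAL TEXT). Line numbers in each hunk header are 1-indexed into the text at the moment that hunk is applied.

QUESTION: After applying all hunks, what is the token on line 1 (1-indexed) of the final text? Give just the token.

Answer: hql

Derivation:
Hunk 1: at line 1 remove [bwuob] add [bjk,fdzdc,cyc] -> 9 lines: hql bjk fdzdc cyc edvjw ajg gym dxxk jxnv
Hunk 2: at line 3 remove [edvjw] add [hma] -> 9 lines: hql bjk fdzdc cyc hma ajg gym dxxk jxnv
Hunk 3: at line 3 remove [hma,ajg,gym] add [rbve,aja,xcbag] -> 9 lines: hql bjk fdzdc cyc rbve aja xcbag dxxk jxnv
Hunk 4: at line 3 remove [rbve,aja] add [gziqb] -> 8 lines: hql bjk fdzdc cyc gziqb xcbag dxxk jxnv
Hunk 5: at line 1 remove [bjk,fdzdc,cyc] add [faxiv,gyx] -> 7 lines: hql faxiv gyx gziqb xcbag dxxk jxnv
Hunk 6: at line 2 remove [gziqb] add [nywc,exs,fadhz] -> 9 lines: hql faxiv gyx nywc exs fadhz xcbag dxxk jxnv
Hunk 7: at line 4 remove [fadhz,xcbag] add [ryn,szar] -> 9 lines: hql faxiv gyx nywc exs ryn szar dxxk jxnv
Final line 1: hql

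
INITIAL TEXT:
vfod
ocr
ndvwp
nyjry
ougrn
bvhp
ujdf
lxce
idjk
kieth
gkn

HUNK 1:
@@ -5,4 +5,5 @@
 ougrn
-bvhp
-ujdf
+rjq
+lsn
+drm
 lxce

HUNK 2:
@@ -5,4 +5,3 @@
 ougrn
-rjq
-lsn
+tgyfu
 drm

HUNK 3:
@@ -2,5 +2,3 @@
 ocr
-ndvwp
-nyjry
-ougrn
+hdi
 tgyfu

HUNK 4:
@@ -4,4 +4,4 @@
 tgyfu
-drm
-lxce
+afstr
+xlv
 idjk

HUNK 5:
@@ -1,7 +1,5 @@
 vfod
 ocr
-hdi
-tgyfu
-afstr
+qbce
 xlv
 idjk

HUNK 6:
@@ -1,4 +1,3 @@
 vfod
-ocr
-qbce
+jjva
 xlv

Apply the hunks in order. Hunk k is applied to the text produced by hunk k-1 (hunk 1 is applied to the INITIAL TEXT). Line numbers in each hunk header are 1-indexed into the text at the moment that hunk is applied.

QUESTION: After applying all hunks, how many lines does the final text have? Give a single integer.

Hunk 1: at line 5 remove [bvhp,ujdf] add [rjq,lsn,drm] -> 12 lines: vfod ocr ndvwp nyjry ougrn rjq lsn drm lxce idjk kieth gkn
Hunk 2: at line 5 remove [rjq,lsn] add [tgyfu] -> 11 lines: vfod ocr ndvwp nyjry ougrn tgyfu drm lxce idjk kieth gkn
Hunk 3: at line 2 remove [ndvwp,nyjry,ougrn] add [hdi] -> 9 lines: vfod ocr hdi tgyfu drm lxce idjk kieth gkn
Hunk 4: at line 4 remove [drm,lxce] add [afstr,xlv] -> 9 lines: vfod ocr hdi tgyfu afstr xlv idjk kieth gkn
Hunk 5: at line 1 remove [hdi,tgyfu,afstr] add [qbce] -> 7 lines: vfod ocr qbce xlv idjk kieth gkn
Hunk 6: at line 1 remove [ocr,qbce] add [jjva] -> 6 lines: vfod jjva xlv idjk kieth gkn
Final line count: 6

Answer: 6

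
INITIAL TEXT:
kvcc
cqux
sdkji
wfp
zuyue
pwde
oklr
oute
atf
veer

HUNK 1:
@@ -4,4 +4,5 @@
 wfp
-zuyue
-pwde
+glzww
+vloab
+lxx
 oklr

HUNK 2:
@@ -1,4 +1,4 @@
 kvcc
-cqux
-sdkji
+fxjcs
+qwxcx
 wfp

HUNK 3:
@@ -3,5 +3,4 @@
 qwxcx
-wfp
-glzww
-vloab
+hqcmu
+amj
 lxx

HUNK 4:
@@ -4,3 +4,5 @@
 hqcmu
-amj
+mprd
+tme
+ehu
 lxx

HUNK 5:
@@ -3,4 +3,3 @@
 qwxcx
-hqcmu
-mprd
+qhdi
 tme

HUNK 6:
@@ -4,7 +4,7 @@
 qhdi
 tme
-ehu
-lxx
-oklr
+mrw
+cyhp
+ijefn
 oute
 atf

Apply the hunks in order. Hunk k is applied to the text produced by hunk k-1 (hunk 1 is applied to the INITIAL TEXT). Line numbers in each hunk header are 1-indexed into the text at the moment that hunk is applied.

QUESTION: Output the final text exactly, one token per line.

Answer: kvcc
fxjcs
qwxcx
qhdi
tme
mrw
cyhp
ijefn
oute
atf
veer

Derivation:
Hunk 1: at line 4 remove [zuyue,pwde] add [glzww,vloab,lxx] -> 11 lines: kvcc cqux sdkji wfp glzww vloab lxx oklr oute atf veer
Hunk 2: at line 1 remove [cqux,sdkji] add [fxjcs,qwxcx] -> 11 lines: kvcc fxjcs qwxcx wfp glzww vloab lxx oklr oute atf veer
Hunk 3: at line 3 remove [wfp,glzww,vloab] add [hqcmu,amj] -> 10 lines: kvcc fxjcs qwxcx hqcmu amj lxx oklr oute atf veer
Hunk 4: at line 4 remove [amj] add [mprd,tme,ehu] -> 12 lines: kvcc fxjcs qwxcx hqcmu mprd tme ehu lxx oklr oute atf veer
Hunk 5: at line 3 remove [hqcmu,mprd] add [qhdi] -> 11 lines: kvcc fxjcs qwxcx qhdi tme ehu lxx oklr oute atf veer
Hunk 6: at line 4 remove [ehu,lxx,oklr] add [mrw,cyhp,ijefn] -> 11 lines: kvcc fxjcs qwxcx qhdi tme mrw cyhp ijefn oute atf veer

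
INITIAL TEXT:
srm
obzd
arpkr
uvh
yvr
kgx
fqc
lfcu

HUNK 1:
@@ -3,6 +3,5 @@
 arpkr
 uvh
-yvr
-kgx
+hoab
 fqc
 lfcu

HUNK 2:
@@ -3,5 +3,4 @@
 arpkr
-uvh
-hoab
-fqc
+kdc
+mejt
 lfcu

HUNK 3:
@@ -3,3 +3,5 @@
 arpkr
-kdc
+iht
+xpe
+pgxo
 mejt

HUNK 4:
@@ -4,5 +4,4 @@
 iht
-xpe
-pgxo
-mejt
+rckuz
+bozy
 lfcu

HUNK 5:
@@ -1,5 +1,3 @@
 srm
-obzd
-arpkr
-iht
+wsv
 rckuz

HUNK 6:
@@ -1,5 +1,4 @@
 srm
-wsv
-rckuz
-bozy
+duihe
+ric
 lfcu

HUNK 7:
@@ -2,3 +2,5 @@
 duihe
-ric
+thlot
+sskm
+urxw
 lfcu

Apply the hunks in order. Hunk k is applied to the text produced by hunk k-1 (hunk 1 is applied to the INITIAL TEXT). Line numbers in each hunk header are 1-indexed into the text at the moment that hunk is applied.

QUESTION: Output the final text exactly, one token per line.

Answer: srm
duihe
thlot
sskm
urxw
lfcu

Derivation:
Hunk 1: at line 3 remove [yvr,kgx] add [hoab] -> 7 lines: srm obzd arpkr uvh hoab fqc lfcu
Hunk 2: at line 3 remove [uvh,hoab,fqc] add [kdc,mejt] -> 6 lines: srm obzd arpkr kdc mejt lfcu
Hunk 3: at line 3 remove [kdc] add [iht,xpe,pgxo] -> 8 lines: srm obzd arpkr iht xpe pgxo mejt lfcu
Hunk 4: at line 4 remove [xpe,pgxo,mejt] add [rckuz,bozy] -> 7 lines: srm obzd arpkr iht rckuz bozy lfcu
Hunk 5: at line 1 remove [obzd,arpkr,iht] add [wsv] -> 5 lines: srm wsv rckuz bozy lfcu
Hunk 6: at line 1 remove [wsv,rckuz,bozy] add [duihe,ric] -> 4 lines: srm duihe ric lfcu
Hunk 7: at line 2 remove [ric] add [thlot,sskm,urxw] -> 6 lines: srm duihe thlot sskm urxw lfcu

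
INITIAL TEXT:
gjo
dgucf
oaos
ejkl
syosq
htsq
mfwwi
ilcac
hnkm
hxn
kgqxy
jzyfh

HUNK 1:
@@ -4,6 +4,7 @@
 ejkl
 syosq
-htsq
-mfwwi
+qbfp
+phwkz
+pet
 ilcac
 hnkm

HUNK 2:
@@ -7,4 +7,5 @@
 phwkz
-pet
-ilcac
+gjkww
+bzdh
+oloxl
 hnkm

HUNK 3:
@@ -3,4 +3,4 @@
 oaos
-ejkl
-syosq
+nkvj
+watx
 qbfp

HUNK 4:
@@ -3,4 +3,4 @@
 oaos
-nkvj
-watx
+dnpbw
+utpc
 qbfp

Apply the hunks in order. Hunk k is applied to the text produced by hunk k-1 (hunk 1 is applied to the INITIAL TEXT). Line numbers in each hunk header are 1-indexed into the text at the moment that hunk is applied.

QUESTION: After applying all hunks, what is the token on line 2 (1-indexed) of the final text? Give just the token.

Hunk 1: at line 4 remove [htsq,mfwwi] add [qbfp,phwkz,pet] -> 13 lines: gjo dgucf oaos ejkl syosq qbfp phwkz pet ilcac hnkm hxn kgqxy jzyfh
Hunk 2: at line 7 remove [pet,ilcac] add [gjkww,bzdh,oloxl] -> 14 lines: gjo dgucf oaos ejkl syosq qbfp phwkz gjkww bzdh oloxl hnkm hxn kgqxy jzyfh
Hunk 3: at line 3 remove [ejkl,syosq] add [nkvj,watx] -> 14 lines: gjo dgucf oaos nkvj watx qbfp phwkz gjkww bzdh oloxl hnkm hxn kgqxy jzyfh
Hunk 4: at line 3 remove [nkvj,watx] add [dnpbw,utpc] -> 14 lines: gjo dgucf oaos dnpbw utpc qbfp phwkz gjkww bzdh oloxl hnkm hxn kgqxy jzyfh
Final line 2: dgucf

Answer: dgucf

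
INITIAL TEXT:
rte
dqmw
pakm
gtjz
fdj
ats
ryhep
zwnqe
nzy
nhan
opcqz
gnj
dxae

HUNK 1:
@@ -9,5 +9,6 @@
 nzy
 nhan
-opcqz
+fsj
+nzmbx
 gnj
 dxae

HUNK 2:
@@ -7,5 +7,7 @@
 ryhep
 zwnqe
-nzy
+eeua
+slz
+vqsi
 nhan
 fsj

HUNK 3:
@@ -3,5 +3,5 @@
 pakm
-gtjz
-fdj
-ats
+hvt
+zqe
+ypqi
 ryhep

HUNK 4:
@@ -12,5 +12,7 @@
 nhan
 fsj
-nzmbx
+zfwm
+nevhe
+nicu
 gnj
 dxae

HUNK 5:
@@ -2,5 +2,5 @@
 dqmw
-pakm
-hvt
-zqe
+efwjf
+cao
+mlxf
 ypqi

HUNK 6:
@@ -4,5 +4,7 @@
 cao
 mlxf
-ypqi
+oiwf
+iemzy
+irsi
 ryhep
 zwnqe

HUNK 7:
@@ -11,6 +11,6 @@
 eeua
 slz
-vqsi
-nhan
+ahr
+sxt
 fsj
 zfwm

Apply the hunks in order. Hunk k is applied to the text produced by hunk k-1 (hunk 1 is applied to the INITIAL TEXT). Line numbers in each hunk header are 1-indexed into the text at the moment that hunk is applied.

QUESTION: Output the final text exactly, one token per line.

Answer: rte
dqmw
efwjf
cao
mlxf
oiwf
iemzy
irsi
ryhep
zwnqe
eeua
slz
ahr
sxt
fsj
zfwm
nevhe
nicu
gnj
dxae

Derivation:
Hunk 1: at line 9 remove [opcqz] add [fsj,nzmbx] -> 14 lines: rte dqmw pakm gtjz fdj ats ryhep zwnqe nzy nhan fsj nzmbx gnj dxae
Hunk 2: at line 7 remove [nzy] add [eeua,slz,vqsi] -> 16 lines: rte dqmw pakm gtjz fdj ats ryhep zwnqe eeua slz vqsi nhan fsj nzmbx gnj dxae
Hunk 3: at line 3 remove [gtjz,fdj,ats] add [hvt,zqe,ypqi] -> 16 lines: rte dqmw pakm hvt zqe ypqi ryhep zwnqe eeua slz vqsi nhan fsj nzmbx gnj dxae
Hunk 4: at line 12 remove [nzmbx] add [zfwm,nevhe,nicu] -> 18 lines: rte dqmw pakm hvt zqe ypqi ryhep zwnqe eeua slz vqsi nhan fsj zfwm nevhe nicu gnj dxae
Hunk 5: at line 2 remove [pakm,hvt,zqe] add [efwjf,cao,mlxf] -> 18 lines: rte dqmw efwjf cao mlxf ypqi ryhep zwnqe eeua slz vqsi nhan fsj zfwm nevhe nicu gnj dxae
Hunk 6: at line 4 remove [ypqi] add [oiwf,iemzy,irsi] -> 20 lines: rte dqmw efwjf cao mlxf oiwf iemzy irsi ryhep zwnqe eeua slz vqsi nhan fsj zfwm nevhe nicu gnj dxae
Hunk 7: at line 11 remove [vqsi,nhan] add [ahr,sxt] -> 20 lines: rte dqmw efwjf cao mlxf oiwf iemzy irsi ryhep zwnqe eeua slz ahr sxt fsj zfwm nevhe nicu gnj dxae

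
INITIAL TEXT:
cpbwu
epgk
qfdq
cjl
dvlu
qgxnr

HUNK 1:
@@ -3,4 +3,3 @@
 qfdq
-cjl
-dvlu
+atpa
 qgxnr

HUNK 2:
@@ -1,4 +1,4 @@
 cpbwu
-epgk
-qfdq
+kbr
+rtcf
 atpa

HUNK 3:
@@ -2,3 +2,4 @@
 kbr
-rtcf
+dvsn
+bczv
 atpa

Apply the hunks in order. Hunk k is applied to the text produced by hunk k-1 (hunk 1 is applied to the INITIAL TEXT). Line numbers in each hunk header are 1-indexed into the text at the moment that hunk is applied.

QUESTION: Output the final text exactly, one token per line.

Answer: cpbwu
kbr
dvsn
bczv
atpa
qgxnr

Derivation:
Hunk 1: at line 3 remove [cjl,dvlu] add [atpa] -> 5 lines: cpbwu epgk qfdq atpa qgxnr
Hunk 2: at line 1 remove [epgk,qfdq] add [kbr,rtcf] -> 5 lines: cpbwu kbr rtcf atpa qgxnr
Hunk 3: at line 2 remove [rtcf] add [dvsn,bczv] -> 6 lines: cpbwu kbr dvsn bczv atpa qgxnr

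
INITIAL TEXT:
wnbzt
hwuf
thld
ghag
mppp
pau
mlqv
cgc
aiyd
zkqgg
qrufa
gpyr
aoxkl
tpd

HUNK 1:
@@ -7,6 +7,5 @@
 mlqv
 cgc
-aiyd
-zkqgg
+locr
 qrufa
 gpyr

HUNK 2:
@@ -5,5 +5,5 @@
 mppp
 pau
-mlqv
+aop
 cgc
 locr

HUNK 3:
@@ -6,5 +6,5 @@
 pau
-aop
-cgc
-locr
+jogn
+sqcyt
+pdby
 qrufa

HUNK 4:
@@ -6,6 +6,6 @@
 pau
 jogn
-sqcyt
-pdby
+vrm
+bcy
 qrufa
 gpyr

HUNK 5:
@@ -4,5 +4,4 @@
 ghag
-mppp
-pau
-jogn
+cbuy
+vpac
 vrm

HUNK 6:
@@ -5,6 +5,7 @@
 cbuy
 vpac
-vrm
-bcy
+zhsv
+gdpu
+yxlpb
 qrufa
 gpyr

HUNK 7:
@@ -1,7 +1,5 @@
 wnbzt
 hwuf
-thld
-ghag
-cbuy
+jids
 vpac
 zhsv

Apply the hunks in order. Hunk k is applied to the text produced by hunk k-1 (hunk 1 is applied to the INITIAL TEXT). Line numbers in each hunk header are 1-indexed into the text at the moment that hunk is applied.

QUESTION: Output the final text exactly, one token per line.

Hunk 1: at line 7 remove [aiyd,zkqgg] add [locr] -> 13 lines: wnbzt hwuf thld ghag mppp pau mlqv cgc locr qrufa gpyr aoxkl tpd
Hunk 2: at line 5 remove [mlqv] add [aop] -> 13 lines: wnbzt hwuf thld ghag mppp pau aop cgc locr qrufa gpyr aoxkl tpd
Hunk 3: at line 6 remove [aop,cgc,locr] add [jogn,sqcyt,pdby] -> 13 lines: wnbzt hwuf thld ghag mppp pau jogn sqcyt pdby qrufa gpyr aoxkl tpd
Hunk 4: at line 6 remove [sqcyt,pdby] add [vrm,bcy] -> 13 lines: wnbzt hwuf thld ghag mppp pau jogn vrm bcy qrufa gpyr aoxkl tpd
Hunk 5: at line 4 remove [mppp,pau,jogn] add [cbuy,vpac] -> 12 lines: wnbzt hwuf thld ghag cbuy vpac vrm bcy qrufa gpyr aoxkl tpd
Hunk 6: at line 5 remove [vrm,bcy] add [zhsv,gdpu,yxlpb] -> 13 lines: wnbzt hwuf thld ghag cbuy vpac zhsv gdpu yxlpb qrufa gpyr aoxkl tpd
Hunk 7: at line 1 remove [thld,ghag,cbuy] add [jids] -> 11 lines: wnbzt hwuf jids vpac zhsv gdpu yxlpb qrufa gpyr aoxkl tpd

Answer: wnbzt
hwuf
jids
vpac
zhsv
gdpu
yxlpb
qrufa
gpyr
aoxkl
tpd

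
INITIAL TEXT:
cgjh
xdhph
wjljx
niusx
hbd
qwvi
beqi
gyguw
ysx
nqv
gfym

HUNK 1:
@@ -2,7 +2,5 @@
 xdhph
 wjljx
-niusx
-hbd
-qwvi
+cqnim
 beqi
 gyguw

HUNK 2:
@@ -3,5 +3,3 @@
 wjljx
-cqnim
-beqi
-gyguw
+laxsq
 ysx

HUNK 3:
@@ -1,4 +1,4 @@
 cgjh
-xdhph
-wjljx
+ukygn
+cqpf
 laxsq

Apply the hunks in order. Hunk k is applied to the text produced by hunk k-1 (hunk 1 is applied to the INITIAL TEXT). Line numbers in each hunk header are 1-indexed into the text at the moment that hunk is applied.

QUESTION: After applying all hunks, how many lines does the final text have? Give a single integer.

Hunk 1: at line 2 remove [niusx,hbd,qwvi] add [cqnim] -> 9 lines: cgjh xdhph wjljx cqnim beqi gyguw ysx nqv gfym
Hunk 2: at line 3 remove [cqnim,beqi,gyguw] add [laxsq] -> 7 lines: cgjh xdhph wjljx laxsq ysx nqv gfym
Hunk 3: at line 1 remove [xdhph,wjljx] add [ukygn,cqpf] -> 7 lines: cgjh ukygn cqpf laxsq ysx nqv gfym
Final line count: 7

Answer: 7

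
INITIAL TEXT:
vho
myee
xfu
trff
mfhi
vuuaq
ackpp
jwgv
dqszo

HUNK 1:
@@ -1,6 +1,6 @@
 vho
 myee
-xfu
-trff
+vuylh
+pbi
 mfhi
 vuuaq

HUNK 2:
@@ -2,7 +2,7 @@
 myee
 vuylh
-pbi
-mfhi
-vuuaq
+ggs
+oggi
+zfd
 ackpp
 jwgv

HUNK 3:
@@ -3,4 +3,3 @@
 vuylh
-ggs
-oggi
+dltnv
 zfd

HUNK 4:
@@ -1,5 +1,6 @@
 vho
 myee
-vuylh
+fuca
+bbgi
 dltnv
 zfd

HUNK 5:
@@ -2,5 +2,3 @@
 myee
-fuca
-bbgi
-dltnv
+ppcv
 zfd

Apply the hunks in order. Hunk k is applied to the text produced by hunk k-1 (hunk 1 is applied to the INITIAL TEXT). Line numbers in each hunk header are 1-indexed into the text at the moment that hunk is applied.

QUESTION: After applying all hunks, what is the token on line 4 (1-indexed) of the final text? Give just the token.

Answer: zfd

Derivation:
Hunk 1: at line 1 remove [xfu,trff] add [vuylh,pbi] -> 9 lines: vho myee vuylh pbi mfhi vuuaq ackpp jwgv dqszo
Hunk 2: at line 2 remove [pbi,mfhi,vuuaq] add [ggs,oggi,zfd] -> 9 lines: vho myee vuylh ggs oggi zfd ackpp jwgv dqszo
Hunk 3: at line 3 remove [ggs,oggi] add [dltnv] -> 8 lines: vho myee vuylh dltnv zfd ackpp jwgv dqszo
Hunk 4: at line 1 remove [vuylh] add [fuca,bbgi] -> 9 lines: vho myee fuca bbgi dltnv zfd ackpp jwgv dqszo
Hunk 5: at line 2 remove [fuca,bbgi,dltnv] add [ppcv] -> 7 lines: vho myee ppcv zfd ackpp jwgv dqszo
Final line 4: zfd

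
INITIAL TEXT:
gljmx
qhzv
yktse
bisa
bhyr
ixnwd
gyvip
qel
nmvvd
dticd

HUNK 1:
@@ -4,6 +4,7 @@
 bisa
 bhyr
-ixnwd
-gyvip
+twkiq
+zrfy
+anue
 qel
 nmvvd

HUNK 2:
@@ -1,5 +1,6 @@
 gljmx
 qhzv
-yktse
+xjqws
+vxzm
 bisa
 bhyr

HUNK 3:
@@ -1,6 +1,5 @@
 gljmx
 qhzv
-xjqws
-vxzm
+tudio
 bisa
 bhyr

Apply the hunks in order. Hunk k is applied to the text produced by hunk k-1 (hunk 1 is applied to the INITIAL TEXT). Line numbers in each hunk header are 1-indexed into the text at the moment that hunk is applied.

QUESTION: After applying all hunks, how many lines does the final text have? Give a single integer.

Answer: 11

Derivation:
Hunk 1: at line 4 remove [ixnwd,gyvip] add [twkiq,zrfy,anue] -> 11 lines: gljmx qhzv yktse bisa bhyr twkiq zrfy anue qel nmvvd dticd
Hunk 2: at line 1 remove [yktse] add [xjqws,vxzm] -> 12 lines: gljmx qhzv xjqws vxzm bisa bhyr twkiq zrfy anue qel nmvvd dticd
Hunk 3: at line 1 remove [xjqws,vxzm] add [tudio] -> 11 lines: gljmx qhzv tudio bisa bhyr twkiq zrfy anue qel nmvvd dticd
Final line count: 11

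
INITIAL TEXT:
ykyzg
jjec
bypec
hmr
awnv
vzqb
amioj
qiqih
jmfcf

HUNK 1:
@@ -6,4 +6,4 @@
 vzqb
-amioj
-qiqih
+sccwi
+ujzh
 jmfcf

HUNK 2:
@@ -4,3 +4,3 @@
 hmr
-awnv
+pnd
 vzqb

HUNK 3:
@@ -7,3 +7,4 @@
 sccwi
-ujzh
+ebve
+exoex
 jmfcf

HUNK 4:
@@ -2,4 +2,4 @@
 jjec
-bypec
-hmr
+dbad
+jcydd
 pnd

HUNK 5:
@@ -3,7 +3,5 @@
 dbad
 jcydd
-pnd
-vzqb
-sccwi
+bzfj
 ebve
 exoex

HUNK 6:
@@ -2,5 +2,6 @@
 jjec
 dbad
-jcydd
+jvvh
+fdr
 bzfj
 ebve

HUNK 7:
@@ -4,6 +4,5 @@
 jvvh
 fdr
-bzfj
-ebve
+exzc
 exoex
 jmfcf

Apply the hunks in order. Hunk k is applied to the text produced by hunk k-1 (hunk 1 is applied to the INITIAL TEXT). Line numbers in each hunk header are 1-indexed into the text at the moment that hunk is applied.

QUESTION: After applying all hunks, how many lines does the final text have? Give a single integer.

Hunk 1: at line 6 remove [amioj,qiqih] add [sccwi,ujzh] -> 9 lines: ykyzg jjec bypec hmr awnv vzqb sccwi ujzh jmfcf
Hunk 2: at line 4 remove [awnv] add [pnd] -> 9 lines: ykyzg jjec bypec hmr pnd vzqb sccwi ujzh jmfcf
Hunk 3: at line 7 remove [ujzh] add [ebve,exoex] -> 10 lines: ykyzg jjec bypec hmr pnd vzqb sccwi ebve exoex jmfcf
Hunk 4: at line 2 remove [bypec,hmr] add [dbad,jcydd] -> 10 lines: ykyzg jjec dbad jcydd pnd vzqb sccwi ebve exoex jmfcf
Hunk 5: at line 3 remove [pnd,vzqb,sccwi] add [bzfj] -> 8 lines: ykyzg jjec dbad jcydd bzfj ebve exoex jmfcf
Hunk 6: at line 2 remove [jcydd] add [jvvh,fdr] -> 9 lines: ykyzg jjec dbad jvvh fdr bzfj ebve exoex jmfcf
Hunk 7: at line 4 remove [bzfj,ebve] add [exzc] -> 8 lines: ykyzg jjec dbad jvvh fdr exzc exoex jmfcf
Final line count: 8

Answer: 8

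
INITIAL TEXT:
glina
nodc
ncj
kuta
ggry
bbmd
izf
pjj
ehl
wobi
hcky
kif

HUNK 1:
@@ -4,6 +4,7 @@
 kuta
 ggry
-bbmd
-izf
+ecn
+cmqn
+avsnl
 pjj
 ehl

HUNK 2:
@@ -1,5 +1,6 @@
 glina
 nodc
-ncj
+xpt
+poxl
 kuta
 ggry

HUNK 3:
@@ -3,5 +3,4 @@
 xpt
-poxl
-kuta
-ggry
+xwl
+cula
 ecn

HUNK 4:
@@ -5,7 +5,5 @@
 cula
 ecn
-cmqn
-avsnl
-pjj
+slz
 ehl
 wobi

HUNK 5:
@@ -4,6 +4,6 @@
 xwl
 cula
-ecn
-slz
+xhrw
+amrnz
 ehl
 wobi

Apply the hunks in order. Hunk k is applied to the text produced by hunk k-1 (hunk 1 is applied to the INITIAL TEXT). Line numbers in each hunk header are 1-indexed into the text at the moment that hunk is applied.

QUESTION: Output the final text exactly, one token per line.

Hunk 1: at line 4 remove [bbmd,izf] add [ecn,cmqn,avsnl] -> 13 lines: glina nodc ncj kuta ggry ecn cmqn avsnl pjj ehl wobi hcky kif
Hunk 2: at line 1 remove [ncj] add [xpt,poxl] -> 14 lines: glina nodc xpt poxl kuta ggry ecn cmqn avsnl pjj ehl wobi hcky kif
Hunk 3: at line 3 remove [poxl,kuta,ggry] add [xwl,cula] -> 13 lines: glina nodc xpt xwl cula ecn cmqn avsnl pjj ehl wobi hcky kif
Hunk 4: at line 5 remove [cmqn,avsnl,pjj] add [slz] -> 11 lines: glina nodc xpt xwl cula ecn slz ehl wobi hcky kif
Hunk 5: at line 4 remove [ecn,slz] add [xhrw,amrnz] -> 11 lines: glina nodc xpt xwl cula xhrw amrnz ehl wobi hcky kif

Answer: glina
nodc
xpt
xwl
cula
xhrw
amrnz
ehl
wobi
hcky
kif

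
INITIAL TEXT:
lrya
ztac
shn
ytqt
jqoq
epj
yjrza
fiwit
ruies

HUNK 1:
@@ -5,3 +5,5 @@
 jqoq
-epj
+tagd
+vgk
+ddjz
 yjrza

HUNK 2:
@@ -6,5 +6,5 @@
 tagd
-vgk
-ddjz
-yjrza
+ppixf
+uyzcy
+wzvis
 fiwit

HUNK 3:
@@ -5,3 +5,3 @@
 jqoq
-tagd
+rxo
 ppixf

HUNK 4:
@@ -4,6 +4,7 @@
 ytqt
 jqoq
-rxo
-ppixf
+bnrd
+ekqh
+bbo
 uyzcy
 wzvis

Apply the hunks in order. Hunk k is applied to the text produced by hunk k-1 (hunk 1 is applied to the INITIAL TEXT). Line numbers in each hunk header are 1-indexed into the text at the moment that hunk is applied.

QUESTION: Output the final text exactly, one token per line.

Answer: lrya
ztac
shn
ytqt
jqoq
bnrd
ekqh
bbo
uyzcy
wzvis
fiwit
ruies

Derivation:
Hunk 1: at line 5 remove [epj] add [tagd,vgk,ddjz] -> 11 lines: lrya ztac shn ytqt jqoq tagd vgk ddjz yjrza fiwit ruies
Hunk 2: at line 6 remove [vgk,ddjz,yjrza] add [ppixf,uyzcy,wzvis] -> 11 lines: lrya ztac shn ytqt jqoq tagd ppixf uyzcy wzvis fiwit ruies
Hunk 3: at line 5 remove [tagd] add [rxo] -> 11 lines: lrya ztac shn ytqt jqoq rxo ppixf uyzcy wzvis fiwit ruies
Hunk 4: at line 4 remove [rxo,ppixf] add [bnrd,ekqh,bbo] -> 12 lines: lrya ztac shn ytqt jqoq bnrd ekqh bbo uyzcy wzvis fiwit ruies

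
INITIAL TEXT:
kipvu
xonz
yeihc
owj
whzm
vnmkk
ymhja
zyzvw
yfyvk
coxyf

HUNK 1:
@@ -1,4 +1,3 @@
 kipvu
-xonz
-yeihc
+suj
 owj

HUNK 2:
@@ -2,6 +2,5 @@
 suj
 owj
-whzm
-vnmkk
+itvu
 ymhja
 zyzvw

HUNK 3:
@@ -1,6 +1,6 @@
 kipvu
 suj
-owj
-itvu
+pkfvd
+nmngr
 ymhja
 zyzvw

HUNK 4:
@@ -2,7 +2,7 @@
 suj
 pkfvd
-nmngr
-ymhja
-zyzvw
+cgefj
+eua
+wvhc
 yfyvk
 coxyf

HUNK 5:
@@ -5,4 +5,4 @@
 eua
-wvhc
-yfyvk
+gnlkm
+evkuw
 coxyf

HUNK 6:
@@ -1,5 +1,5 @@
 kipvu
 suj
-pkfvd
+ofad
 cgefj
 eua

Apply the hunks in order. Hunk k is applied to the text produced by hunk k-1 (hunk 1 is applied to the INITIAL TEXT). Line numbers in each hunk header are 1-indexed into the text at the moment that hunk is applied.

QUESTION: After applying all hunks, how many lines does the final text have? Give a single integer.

Answer: 8

Derivation:
Hunk 1: at line 1 remove [xonz,yeihc] add [suj] -> 9 lines: kipvu suj owj whzm vnmkk ymhja zyzvw yfyvk coxyf
Hunk 2: at line 2 remove [whzm,vnmkk] add [itvu] -> 8 lines: kipvu suj owj itvu ymhja zyzvw yfyvk coxyf
Hunk 3: at line 1 remove [owj,itvu] add [pkfvd,nmngr] -> 8 lines: kipvu suj pkfvd nmngr ymhja zyzvw yfyvk coxyf
Hunk 4: at line 2 remove [nmngr,ymhja,zyzvw] add [cgefj,eua,wvhc] -> 8 lines: kipvu suj pkfvd cgefj eua wvhc yfyvk coxyf
Hunk 5: at line 5 remove [wvhc,yfyvk] add [gnlkm,evkuw] -> 8 lines: kipvu suj pkfvd cgefj eua gnlkm evkuw coxyf
Hunk 6: at line 1 remove [pkfvd] add [ofad] -> 8 lines: kipvu suj ofad cgefj eua gnlkm evkuw coxyf
Final line count: 8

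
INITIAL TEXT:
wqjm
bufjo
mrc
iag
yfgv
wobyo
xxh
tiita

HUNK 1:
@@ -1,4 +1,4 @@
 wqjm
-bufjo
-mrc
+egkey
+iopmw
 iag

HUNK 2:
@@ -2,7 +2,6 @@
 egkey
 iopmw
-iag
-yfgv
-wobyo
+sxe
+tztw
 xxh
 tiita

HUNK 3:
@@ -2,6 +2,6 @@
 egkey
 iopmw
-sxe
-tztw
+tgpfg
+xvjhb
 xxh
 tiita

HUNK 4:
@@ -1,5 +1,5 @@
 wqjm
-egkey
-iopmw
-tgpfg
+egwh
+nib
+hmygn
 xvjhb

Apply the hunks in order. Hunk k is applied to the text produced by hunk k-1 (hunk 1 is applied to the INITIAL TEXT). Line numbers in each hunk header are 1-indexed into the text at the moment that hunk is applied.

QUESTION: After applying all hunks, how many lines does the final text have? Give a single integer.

Answer: 7

Derivation:
Hunk 1: at line 1 remove [bufjo,mrc] add [egkey,iopmw] -> 8 lines: wqjm egkey iopmw iag yfgv wobyo xxh tiita
Hunk 2: at line 2 remove [iag,yfgv,wobyo] add [sxe,tztw] -> 7 lines: wqjm egkey iopmw sxe tztw xxh tiita
Hunk 3: at line 2 remove [sxe,tztw] add [tgpfg,xvjhb] -> 7 lines: wqjm egkey iopmw tgpfg xvjhb xxh tiita
Hunk 4: at line 1 remove [egkey,iopmw,tgpfg] add [egwh,nib,hmygn] -> 7 lines: wqjm egwh nib hmygn xvjhb xxh tiita
Final line count: 7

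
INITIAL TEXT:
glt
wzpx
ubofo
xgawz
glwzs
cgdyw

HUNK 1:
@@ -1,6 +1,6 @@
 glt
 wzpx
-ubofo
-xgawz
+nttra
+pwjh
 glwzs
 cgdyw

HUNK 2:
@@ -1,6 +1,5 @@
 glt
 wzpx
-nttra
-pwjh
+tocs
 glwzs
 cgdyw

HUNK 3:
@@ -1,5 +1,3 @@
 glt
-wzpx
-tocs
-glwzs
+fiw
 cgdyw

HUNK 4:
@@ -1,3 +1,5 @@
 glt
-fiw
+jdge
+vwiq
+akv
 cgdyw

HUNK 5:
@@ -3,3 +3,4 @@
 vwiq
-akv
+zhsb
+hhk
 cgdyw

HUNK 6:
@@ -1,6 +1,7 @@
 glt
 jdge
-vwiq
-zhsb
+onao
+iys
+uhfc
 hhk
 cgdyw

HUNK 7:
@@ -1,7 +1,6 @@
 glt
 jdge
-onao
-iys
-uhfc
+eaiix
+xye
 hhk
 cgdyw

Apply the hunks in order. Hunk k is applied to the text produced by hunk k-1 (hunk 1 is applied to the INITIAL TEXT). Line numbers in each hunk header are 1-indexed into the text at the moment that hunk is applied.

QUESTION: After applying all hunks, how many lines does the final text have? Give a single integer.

Answer: 6

Derivation:
Hunk 1: at line 1 remove [ubofo,xgawz] add [nttra,pwjh] -> 6 lines: glt wzpx nttra pwjh glwzs cgdyw
Hunk 2: at line 1 remove [nttra,pwjh] add [tocs] -> 5 lines: glt wzpx tocs glwzs cgdyw
Hunk 3: at line 1 remove [wzpx,tocs,glwzs] add [fiw] -> 3 lines: glt fiw cgdyw
Hunk 4: at line 1 remove [fiw] add [jdge,vwiq,akv] -> 5 lines: glt jdge vwiq akv cgdyw
Hunk 5: at line 3 remove [akv] add [zhsb,hhk] -> 6 lines: glt jdge vwiq zhsb hhk cgdyw
Hunk 6: at line 1 remove [vwiq,zhsb] add [onao,iys,uhfc] -> 7 lines: glt jdge onao iys uhfc hhk cgdyw
Hunk 7: at line 1 remove [onao,iys,uhfc] add [eaiix,xye] -> 6 lines: glt jdge eaiix xye hhk cgdyw
Final line count: 6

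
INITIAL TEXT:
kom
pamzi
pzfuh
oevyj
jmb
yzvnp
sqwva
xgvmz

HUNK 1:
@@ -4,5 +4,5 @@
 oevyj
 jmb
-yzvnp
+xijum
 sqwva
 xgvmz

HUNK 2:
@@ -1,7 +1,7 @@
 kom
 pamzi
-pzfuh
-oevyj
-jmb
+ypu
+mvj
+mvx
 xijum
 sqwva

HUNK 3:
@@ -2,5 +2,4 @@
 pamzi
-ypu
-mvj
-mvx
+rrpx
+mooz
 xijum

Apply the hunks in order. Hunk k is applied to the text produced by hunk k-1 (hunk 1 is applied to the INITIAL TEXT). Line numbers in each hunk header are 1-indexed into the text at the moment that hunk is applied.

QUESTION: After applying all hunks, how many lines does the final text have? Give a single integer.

Hunk 1: at line 4 remove [yzvnp] add [xijum] -> 8 lines: kom pamzi pzfuh oevyj jmb xijum sqwva xgvmz
Hunk 2: at line 1 remove [pzfuh,oevyj,jmb] add [ypu,mvj,mvx] -> 8 lines: kom pamzi ypu mvj mvx xijum sqwva xgvmz
Hunk 3: at line 2 remove [ypu,mvj,mvx] add [rrpx,mooz] -> 7 lines: kom pamzi rrpx mooz xijum sqwva xgvmz
Final line count: 7

Answer: 7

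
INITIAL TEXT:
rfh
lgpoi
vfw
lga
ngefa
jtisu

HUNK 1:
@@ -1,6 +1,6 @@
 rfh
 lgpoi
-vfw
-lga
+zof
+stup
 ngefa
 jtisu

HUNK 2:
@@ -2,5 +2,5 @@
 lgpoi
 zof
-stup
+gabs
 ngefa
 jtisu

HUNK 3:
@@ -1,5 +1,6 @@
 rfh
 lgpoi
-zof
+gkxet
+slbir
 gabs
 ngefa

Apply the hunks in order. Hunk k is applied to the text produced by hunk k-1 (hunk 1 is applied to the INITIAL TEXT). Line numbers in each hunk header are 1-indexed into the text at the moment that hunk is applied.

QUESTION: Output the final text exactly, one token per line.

Hunk 1: at line 1 remove [vfw,lga] add [zof,stup] -> 6 lines: rfh lgpoi zof stup ngefa jtisu
Hunk 2: at line 2 remove [stup] add [gabs] -> 6 lines: rfh lgpoi zof gabs ngefa jtisu
Hunk 3: at line 1 remove [zof] add [gkxet,slbir] -> 7 lines: rfh lgpoi gkxet slbir gabs ngefa jtisu

Answer: rfh
lgpoi
gkxet
slbir
gabs
ngefa
jtisu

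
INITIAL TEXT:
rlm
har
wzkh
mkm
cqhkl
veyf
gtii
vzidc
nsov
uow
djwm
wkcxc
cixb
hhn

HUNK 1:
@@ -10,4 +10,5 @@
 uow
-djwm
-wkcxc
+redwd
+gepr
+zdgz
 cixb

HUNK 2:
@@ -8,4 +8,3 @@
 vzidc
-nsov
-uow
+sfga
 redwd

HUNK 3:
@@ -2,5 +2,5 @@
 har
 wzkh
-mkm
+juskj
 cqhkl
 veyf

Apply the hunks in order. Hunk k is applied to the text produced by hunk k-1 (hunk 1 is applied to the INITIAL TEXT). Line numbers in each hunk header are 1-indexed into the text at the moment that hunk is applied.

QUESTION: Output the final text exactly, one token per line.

Answer: rlm
har
wzkh
juskj
cqhkl
veyf
gtii
vzidc
sfga
redwd
gepr
zdgz
cixb
hhn

Derivation:
Hunk 1: at line 10 remove [djwm,wkcxc] add [redwd,gepr,zdgz] -> 15 lines: rlm har wzkh mkm cqhkl veyf gtii vzidc nsov uow redwd gepr zdgz cixb hhn
Hunk 2: at line 8 remove [nsov,uow] add [sfga] -> 14 lines: rlm har wzkh mkm cqhkl veyf gtii vzidc sfga redwd gepr zdgz cixb hhn
Hunk 3: at line 2 remove [mkm] add [juskj] -> 14 lines: rlm har wzkh juskj cqhkl veyf gtii vzidc sfga redwd gepr zdgz cixb hhn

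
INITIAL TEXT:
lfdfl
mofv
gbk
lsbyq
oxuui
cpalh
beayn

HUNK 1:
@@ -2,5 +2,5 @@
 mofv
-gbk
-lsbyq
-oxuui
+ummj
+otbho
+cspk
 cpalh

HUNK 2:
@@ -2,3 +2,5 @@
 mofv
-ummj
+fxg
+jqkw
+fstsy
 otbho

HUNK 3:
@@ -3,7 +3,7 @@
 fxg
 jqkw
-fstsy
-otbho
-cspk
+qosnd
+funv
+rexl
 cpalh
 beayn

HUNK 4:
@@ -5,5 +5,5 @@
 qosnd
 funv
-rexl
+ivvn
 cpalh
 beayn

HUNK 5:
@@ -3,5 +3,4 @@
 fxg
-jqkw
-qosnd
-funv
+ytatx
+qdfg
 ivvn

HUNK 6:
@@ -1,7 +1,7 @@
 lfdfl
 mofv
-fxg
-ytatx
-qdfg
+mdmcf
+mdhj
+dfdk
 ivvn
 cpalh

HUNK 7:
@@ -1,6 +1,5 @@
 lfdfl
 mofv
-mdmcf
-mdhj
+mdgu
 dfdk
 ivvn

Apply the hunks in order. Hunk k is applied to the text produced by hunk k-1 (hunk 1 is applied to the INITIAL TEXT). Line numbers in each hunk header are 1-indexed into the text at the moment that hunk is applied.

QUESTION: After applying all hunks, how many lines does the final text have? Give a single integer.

Hunk 1: at line 2 remove [gbk,lsbyq,oxuui] add [ummj,otbho,cspk] -> 7 lines: lfdfl mofv ummj otbho cspk cpalh beayn
Hunk 2: at line 2 remove [ummj] add [fxg,jqkw,fstsy] -> 9 lines: lfdfl mofv fxg jqkw fstsy otbho cspk cpalh beayn
Hunk 3: at line 3 remove [fstsy,otbho,cspk] add [qosnd,funv,rexl] -> 9 lines: lfdfl mofv fxg jqkw qosnd funv rexl cpalh beayn
Hunk 4: at line 5 remove [rexl] add [ivvn] -> 9 lines: lfdfl mofv fxg jqkw qosnd funv ivvn cpalh beayn
Hunk 5: at line 3 remove [jqkw,qosnd,funv] add [ytatx,qdfg] -> 8 lines: lfdfl mofv fxg ytatx qdfg ivvn cpalh beayn
Hunk 6: at line 1 remove [fxg,ytatx,qdfg] add [mdmcf,mdhj,dfdk] -> 8 lines: lfdfl mofv mdmcf mdhj dfdk ivvn cpalh beayn
Hunk 7: at line 1 remove [mdmcf,mdhj] add [mdgu] -> 7 lines: lfdfl mofv mdgu dfdk ivvn cpalh beayn
Final line count: 7

Answer: 7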